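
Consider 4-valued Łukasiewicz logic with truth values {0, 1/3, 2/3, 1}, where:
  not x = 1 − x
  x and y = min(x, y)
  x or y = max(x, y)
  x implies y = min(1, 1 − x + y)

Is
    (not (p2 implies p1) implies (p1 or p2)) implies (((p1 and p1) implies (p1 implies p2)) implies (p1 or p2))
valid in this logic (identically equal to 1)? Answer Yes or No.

Counterexample: take p1 = 0, p2 = 0.
p2 implies p1 = 0 implies 0 = 1
not (p2 implies p1) = not 1 = 0
p1 or p2 = 0 or 0 = 0
not (p2 implies p1) implies (p1 or p2) = 0 implies 0 = 1
p1 and p1 = 0 and 0 = 0
p1 implies p2 = 0 implies 0 = 1
(p1 and p1) implies (p1 implies p2) = 0 implies 1 = 1
p1 or p2 = 0 or 0 = 0
((p1 and p1) implies (p1 implies p2)) implies (p1 or p2) = 1 implies 0 = 0
(not (p2 implies p1) implies (p1 or p2)) implies (((p1 and p1) implies (p1 implies p2)) implies (p1 or p2)) = 1 implies 0 = 0
This gives 0 ≠ 1.

No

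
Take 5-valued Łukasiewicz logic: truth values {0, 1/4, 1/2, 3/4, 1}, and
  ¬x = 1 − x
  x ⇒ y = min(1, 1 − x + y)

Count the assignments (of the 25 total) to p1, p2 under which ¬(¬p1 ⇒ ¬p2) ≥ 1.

value 1: 1 assignment (counts)
value 3/4: 2 assignments
value 1/2: 3 assignments
value 1/4: 4 assignments
value 0: 15 assignments
So 1 of the 25 assignments meets the threshold.

1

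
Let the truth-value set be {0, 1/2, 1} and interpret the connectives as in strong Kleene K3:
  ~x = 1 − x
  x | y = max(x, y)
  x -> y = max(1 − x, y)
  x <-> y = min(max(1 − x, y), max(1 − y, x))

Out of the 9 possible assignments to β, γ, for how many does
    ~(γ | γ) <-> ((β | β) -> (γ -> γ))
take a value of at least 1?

β = 0, γ = 0 ↦ 1  ≥
β = 0, γ = 1/2 ↦ 1/2  <
β = 0, γ = 1 ↦ 0  <
β = 1/2, γ = 0 ↦ 1  ≥
β = 1/2, γ = 1/2 ↦ 1/2  <
β = 1/2, γ = 1 ↦ 0  <
β = 1, γ = 0 ↦ 1  ≥
β = 1, γ = 1/2 ↦ 1/2  <
β = 1, γ = 1 ↦ 0  <
So 3 of the 9 assignments meet the threshold.

3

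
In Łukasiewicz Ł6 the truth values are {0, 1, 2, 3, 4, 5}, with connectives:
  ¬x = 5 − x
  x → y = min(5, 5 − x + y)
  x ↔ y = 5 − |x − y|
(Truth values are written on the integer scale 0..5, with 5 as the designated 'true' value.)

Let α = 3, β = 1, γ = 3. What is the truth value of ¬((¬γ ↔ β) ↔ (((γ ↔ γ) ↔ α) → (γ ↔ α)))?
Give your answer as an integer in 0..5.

1

¬γ = ¬3 = 2
¬γ ↔ β = 2 ↔ 1 = 4
γ ↔ γ = 3 ↔ 3 = 5
(γ ↔ γ) ↔ α = 5 ↔ 3 = 3
γ ↔ α = 3 ↔ 3 = 5
((γ ↔ γ) ↔ α) → (γ ↔ α) = 3 → 5 = 5
(¬γ ↔ β) ↔ (((γ ↔ γ) ↔ α) → (γ ↔ α)) = 4 ↔ 5 = 4
¬((¬γ ↔ β) ↔ (((γ ↔ γ) ↔ α) → (γ ↔ α))) = ¬4 = 1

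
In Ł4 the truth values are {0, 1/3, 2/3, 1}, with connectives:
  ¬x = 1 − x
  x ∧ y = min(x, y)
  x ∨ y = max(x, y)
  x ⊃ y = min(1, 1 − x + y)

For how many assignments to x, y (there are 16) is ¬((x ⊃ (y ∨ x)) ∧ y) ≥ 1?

4

x = 0, y = 0 ↦ 1  ≥
x = 0, y = 1/3 ↦ 2/3  <
x = 0, y = 2/3 ↦ 1/3  <
x = 0, y = 1 ↦ 0  <
x = 1/3, y = 0 ↦ 1  ≥
x = 1/3, y = 1/3 ↦ 2/3  <
x = 1/3, y = 2/3 ↦ 1/3  <
x = 1/3, y = 1 ↦ 0  <
x = 2/3, y = 0 ↦ 1  ≥
x = 2/3, y = 1/3 ↦ 2/3  <
x = 2/3, y = 2/3 ↦ 1/3  <
x = 2/3, y = 1 ↦ 0  <
x = 1, y = 0 ↦ 1  ≥
x = 1, y = 1/3 ↦ 2/3  <
x = 1, y = 2/3 ↦ 1/3  <
x = 1, y = 1 ↦ 0  <
So 4 of the 16 assignments meet the threshold.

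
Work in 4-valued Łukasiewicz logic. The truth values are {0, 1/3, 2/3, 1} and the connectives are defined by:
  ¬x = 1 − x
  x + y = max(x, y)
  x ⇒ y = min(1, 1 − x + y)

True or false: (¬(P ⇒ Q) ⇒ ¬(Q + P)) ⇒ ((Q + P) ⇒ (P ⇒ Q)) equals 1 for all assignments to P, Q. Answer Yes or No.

P = 0, Q = 0 ↦ 1
P = 0, Q = 1/3 ↦ 1
P = 0, Q = 2/3 ↦ 1
P = 0, Q = 1 ↦ 1
P = 1/3, Q = 0 ↦ 1
P = 1/3, Q = 1/3 ↦ 1
P = 1/3, Q = 2/3 ↦ 1
P = 1/3, Q = 1 ↦ 1
P = 2/3, Q = 0 ↦ 1
P = 2/3, Q = 1/3 ↦ 1
P = 2/3, Q = 2/3 ↦ 1
P = 2/3, Q = 1 ↦ 1
P = 1, Q = 0 ↦ 1
P = 1, Q = 1/3 ↦ 1
P = 1, Q = 2/3 ↦ 1
P = 1, Q = 1 ↦ 1
Every assignment gives a value ≥ 1.

Yes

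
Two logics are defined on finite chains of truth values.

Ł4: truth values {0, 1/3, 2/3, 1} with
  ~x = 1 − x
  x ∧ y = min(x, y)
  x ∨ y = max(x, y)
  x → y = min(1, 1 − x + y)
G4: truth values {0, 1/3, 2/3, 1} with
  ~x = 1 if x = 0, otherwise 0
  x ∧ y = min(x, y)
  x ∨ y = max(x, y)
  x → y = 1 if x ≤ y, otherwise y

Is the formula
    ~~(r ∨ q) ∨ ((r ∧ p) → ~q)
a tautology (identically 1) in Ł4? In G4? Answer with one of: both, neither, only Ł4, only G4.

only G4

In Ł4: at p = 2/3, q = 2/3, r = 2/3 the value is 2/3 — not a tautology.
In G4: every assignment gives 1 — tautology.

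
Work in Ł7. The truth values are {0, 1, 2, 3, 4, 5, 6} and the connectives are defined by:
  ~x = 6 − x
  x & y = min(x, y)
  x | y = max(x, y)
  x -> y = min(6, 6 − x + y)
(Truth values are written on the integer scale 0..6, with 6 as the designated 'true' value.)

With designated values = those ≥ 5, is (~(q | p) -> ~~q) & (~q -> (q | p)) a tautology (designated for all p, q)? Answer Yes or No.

Counterexample: take p = 0, q = 0.
q | p = 0 | 0 = 0
~(q | p) = ~0 = 6
~q = ~0 = 6
~~q = ~6 = 0
~(q | p) -> ~~q = 6 -> 0 = 0
~q -> (q | p) = 6 -> 0 = 0
(~(q | p) -> ~~q) & (~q -> (q | p)) = 0 & 0 = 0
This gives 0, which is below 5.

No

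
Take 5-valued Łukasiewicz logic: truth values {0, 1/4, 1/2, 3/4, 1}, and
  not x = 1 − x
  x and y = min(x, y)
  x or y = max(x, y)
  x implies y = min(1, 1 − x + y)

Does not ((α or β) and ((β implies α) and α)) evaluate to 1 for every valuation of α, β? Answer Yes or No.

No

Counterexample: take α = 1/4, β = 0.
α or β = 1/4 or 0 = 1/4
β implies α = 0 implies 1/4 = 1
(β implies α) and α = 1 and 1/4 = 1/4
(α or β) and ((β implies α) and α) = 1/4 and 1/4 = 1/4
not ((α or β) and ((β implies α) and α)) = not 1/4 = 3/4
This gives 3/4 ≠ 1.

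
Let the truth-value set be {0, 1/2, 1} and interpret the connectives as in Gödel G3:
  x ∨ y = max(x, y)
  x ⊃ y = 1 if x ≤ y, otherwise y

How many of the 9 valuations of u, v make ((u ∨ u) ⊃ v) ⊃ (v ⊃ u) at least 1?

6

u = 0, v = 0 ↦ 1  ≥
u = 0, v = 1/2 ↦ 0  <
u = 0, v = 1 ↦ 0  <
u = 1/2, v = 0 ↦ 1  ≥
u = 1/2, v = 1/2 ↦ 1  ≥
u = 1/2, v = 1 ↦ 1/2  <
u = 1, v = 0 ↦ 1  ≥
u = 1, v = 1/2 ↦ 1  ≥
u = 1, v = 1 ↦ 1  ≥
So 6 of the 9 assignments meet the threshold.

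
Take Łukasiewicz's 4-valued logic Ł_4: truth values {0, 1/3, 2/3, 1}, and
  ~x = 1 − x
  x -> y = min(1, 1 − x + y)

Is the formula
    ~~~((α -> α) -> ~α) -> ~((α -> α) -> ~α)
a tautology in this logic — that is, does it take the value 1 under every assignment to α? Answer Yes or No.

α = 0 ↦ 1
α = 1/3 ↦ 1
α = 2/3 ↦ 1
α = 1 ↦ 1
Every assignment gives a value ≥ 1.

Yes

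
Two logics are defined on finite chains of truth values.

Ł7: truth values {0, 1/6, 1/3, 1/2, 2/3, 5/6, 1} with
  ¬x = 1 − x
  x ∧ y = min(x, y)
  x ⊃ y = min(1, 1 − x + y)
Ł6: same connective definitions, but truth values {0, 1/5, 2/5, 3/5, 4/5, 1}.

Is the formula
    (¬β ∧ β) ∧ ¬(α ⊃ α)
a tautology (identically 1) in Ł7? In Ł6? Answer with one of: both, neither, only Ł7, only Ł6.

neither

In Ł7: at α = 0, β = 0 the value is 0 — not a tautology.
In Ł6: at α = 0, β = 0 the value is 0 — not a tautology.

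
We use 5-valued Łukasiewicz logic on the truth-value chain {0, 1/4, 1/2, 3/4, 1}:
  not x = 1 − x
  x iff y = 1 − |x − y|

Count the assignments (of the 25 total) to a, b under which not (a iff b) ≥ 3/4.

6

value 1: 2 assignments (counts)
value 3/4: 4 assignments (counts)
value 1/2: 6 assignments
value 1/4: 8 assignments
value 0: 5 assignments
So 6 of the 25 assignments meet the threshold.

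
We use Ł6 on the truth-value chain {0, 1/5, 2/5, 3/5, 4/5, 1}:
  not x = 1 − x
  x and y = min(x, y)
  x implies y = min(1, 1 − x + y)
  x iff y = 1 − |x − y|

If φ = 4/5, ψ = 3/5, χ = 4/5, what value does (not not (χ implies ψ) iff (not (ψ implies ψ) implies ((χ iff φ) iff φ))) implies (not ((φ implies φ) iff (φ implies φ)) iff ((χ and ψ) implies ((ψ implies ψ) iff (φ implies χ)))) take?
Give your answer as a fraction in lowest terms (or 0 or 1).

1/5

χ implies ψ = 4/5 implies 3/5 = 4/5
not (χ implies ψ) = not 4/5 = 1/5
not not (χ implies ψ) = not 1/5 = 4/5
ψ implies ψ = 3/5 implies 3/5 = 1
not (ψ implies ψ) = not 1 = 0
χ iff φ = 4/5 iff 4/5 = 1
(χ iff φ) iff φ = 1 iff 4/5 = 4/5
not (ψ implies ψ) implies ((χ iff φ) iff φ) = 0 implies 4/5 = 1
not not (χ implies ψ) iff (not (ψ implies ψ) implies ((χ iff φ) iff φ)) = 4/5 iff 1 = 4/5
φ implies φ = 4/5 implies 4/5 = 1
φ implies φ = 4/5 implies 4/5 = 1
(φ implies φ) iff (φ implies φ) = 1 iff 1 = 1
not ((φ implies φ) iff (φ implies φ)) = not 1 = 0
χ and ψ = 4/5 and 3/5 = 3/5
ψ implies ψ = 3/5 implies 3/5 = 1
φ implies χ = 4/5 implies 4/5 = 1
(ψ implies ψ) iff (φ implies χ) = 1 iff 1 = 1
(χ and ψ) implies ((ψ implies ψ) iff (φ implies χ)) = 3/5 implies 1 = 1
not ((φ implies φ) iff (φ implies φ)) iff ((χ and ψ) implies ((ψ implies ψ) iff (φ implies χ))) = 0 iff 1 = 0
(not not (χ implies ψ) iff (not (ψ implies ψ) implies ((χ iff φ) iff φ))) implies (not ((φ implies φ) iff (φ implies φ)) iff ((χ and ψ) implies ((ψ implies ψ) iff (φ implies χ)))) = 4/5 implies 0 = 1/5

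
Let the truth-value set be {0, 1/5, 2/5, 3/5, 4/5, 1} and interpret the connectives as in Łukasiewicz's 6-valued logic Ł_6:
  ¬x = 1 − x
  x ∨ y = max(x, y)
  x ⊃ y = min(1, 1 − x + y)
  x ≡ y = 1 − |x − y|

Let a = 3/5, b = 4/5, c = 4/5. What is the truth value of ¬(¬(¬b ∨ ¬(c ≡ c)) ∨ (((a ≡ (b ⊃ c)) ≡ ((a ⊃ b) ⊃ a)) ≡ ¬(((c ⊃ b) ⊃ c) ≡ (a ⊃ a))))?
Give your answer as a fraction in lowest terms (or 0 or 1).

¬b = ¬4/5 = 1/5
c ≡ c = 4/5 ≡ 4/5 = 1
¬(c ≡ c) = ¬1 = 0
¬b ∨ ¬(c ≡ c) = 1/5 ∨ 0 = 1/5
¬(¬b ∨ ¬(c ≡ c)) = ¬1/5 = 4/5
b ⊃ c = 4/5 ⊃ 4/5 = 1
a ≡ (b ⊃ c) = 3/5 ≡ 1 = 3/5
a ⊃ b = 3/5 ⊃ 4/5 = 1
(a ⊃ b) ⊃ a = 1 ⊃ 3/5 = 3/5
(a ≡ (b ⊃ c)) ≡ ((a ⊃ b) ⊃ a) = 3/5 ≡ 3/5 = 1
c ⊃ b = 4/5 ⊃ 4/5 = 1
(c ⊃ b) ⊃ c = 1 ⊃ 4/5 = 4/5
a ⊃ a = 3/5 ⊃ 3/5 = 1
((c ⊃ b) ⊃ c) ≡ (a ⊃ a) = 4/5 ≡ 1 = 4/5
¬(((c ⊃ b) ⊃ c) ≡ (a ⊃ a)) = ¬4/5 = 1/5
((a ≡ (b ⊃ c)) ≡ ((a ⊃ b) ⊃ a)) ≡ ¬(((c ⊃ b) ⊃ c) ≡ (a ⊃ a)) = 1 ≡ 1/5 = 1/5
¬(¬b ∨ ¬(c ≡ c)) ∨ (((a ≡ (b ⊃ c)) ≡ ((a ⊃ b) ⊃ a)) ≡ ¬(((c ⊃ b) ⊃ c) ≡ (a ⊃ a))) = 4/5 ∨ 1/5 = 4/5
¬(¬(¬b ∨ ¬(c ≡ c)) ∨ (((a ≡ (b ⊃ c)) ≡ ((a ⊃ b) ⊃ a)) ≡ ¬(((c ⊃ b) ⊃ c) ≡ (a ⊃ a)))) = ¬4/5 = 1/5

1/5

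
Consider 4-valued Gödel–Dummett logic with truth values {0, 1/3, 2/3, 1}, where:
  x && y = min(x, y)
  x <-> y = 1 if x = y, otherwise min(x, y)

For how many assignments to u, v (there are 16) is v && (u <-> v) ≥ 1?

1

u = 0, v = 0 ↦ 0  <
u = 0, v = 1/3 ↦ 0  <
u = 0, v = 2/3 ↦ 0  <
u = 0, v = 1 ↦ 0  <
u = 1/3, v = 0 ↦ 0  <
u = 1/3, v = 1/3 ↦ 1/3  <
u = 1/3, v = 2/3 ↦ 1/3  <
u = 1/3, v = 1 ↦ 1/3  <
u = 2/3, v = 0 ↦ 0  <
u = 2/3, v = 1/3 ↦ 1/3  <
u = 2/3, v = 2/3 ↦ 2/3  <
u = 2/3, v = 1 ↦ 2/3  <
u = 1, v = 0 ↦ 0  <
u = 1, v = 1/3 ↦ 1/3  <
u = 1, v = 2/3 ↦ 2/3  <
u = 1, v = 1 ↦ 1  ≥
So 1 of the 16 assignments meets the threshold.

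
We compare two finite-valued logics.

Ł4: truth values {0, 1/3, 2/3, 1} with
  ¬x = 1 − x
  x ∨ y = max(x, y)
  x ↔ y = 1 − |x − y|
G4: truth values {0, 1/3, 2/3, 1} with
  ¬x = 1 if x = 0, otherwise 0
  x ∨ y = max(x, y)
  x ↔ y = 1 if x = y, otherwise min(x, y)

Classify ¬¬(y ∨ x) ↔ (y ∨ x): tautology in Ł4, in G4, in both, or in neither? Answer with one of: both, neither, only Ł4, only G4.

only Ł4

In Ł4: every assignment gives 1 — tautology.
In G4: at x = 0, y = 1/3 the value is 1/3 — not a tautology.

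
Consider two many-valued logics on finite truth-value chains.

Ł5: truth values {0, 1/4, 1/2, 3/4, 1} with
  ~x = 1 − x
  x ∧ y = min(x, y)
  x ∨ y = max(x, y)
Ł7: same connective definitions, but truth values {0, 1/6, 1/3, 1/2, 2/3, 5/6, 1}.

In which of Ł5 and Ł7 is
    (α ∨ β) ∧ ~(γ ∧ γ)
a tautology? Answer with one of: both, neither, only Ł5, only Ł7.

In Ł5: at α = 0, β = 0, γ = 0 the value is 0 — not a tautology.
In Ł7: at α = 0, β = 0, γ = 0 the value is 0 — not a tautology.

neither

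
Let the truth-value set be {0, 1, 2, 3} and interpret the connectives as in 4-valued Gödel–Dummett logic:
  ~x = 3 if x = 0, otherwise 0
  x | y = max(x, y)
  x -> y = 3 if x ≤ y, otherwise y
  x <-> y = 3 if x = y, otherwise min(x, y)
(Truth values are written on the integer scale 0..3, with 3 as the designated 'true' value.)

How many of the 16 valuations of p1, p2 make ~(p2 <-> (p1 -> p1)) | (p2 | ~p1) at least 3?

10

p1 = 0, p2 = 0 ↦ 3  ≥
p1 = 0, p2 = 1 ↦ 3  ≥
p1 = 0, p2 = 2 ↦ 3  ≥
p1 = 0, p2 = 3 ↦ 3  ≥
p1 = 1, p2 = 0 ↦ 3  ≥
p1 = 1, p2 = 1 ↦ 1  <
p1 = 1, p2 = 2 ↦ 2  <
p1 = 1, p2 = 3 ↦ 3  ≥
p1 = 2, p2 = 0 ↦ 3  ≥
p1 = 2, p2 = 1 ↦ 1  <
p1 = 2, p2 = 2 ↦ 2  <
p1 = 2, p2 = 3 ↦ 3  ≥
p1 = 3, p2 = 0 ↦ 3  ≥
p1 = 3, p2 = 1 ↦ 1  <
p1 = 3, p2 = 2 ↦ 2  <
p1 = 3, p2 = 3 ↦ 3  ≥
So 10 of the 16 assignments meet the threshold.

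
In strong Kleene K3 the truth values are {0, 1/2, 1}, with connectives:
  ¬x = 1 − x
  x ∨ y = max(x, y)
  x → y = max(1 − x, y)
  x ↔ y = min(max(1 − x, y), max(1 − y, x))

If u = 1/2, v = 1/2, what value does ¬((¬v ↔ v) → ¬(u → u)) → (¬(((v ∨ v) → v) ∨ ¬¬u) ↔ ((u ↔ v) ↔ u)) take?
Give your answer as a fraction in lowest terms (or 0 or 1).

¬v = ¬1/2 = 1/2
¬v ↔ v = 1/2 ↔ 1/2 = 1/2
u → u = 1/2 → 1/2 = 1/2
¬(u → u) = ¬1/2 = 1/2
(¬v ↔ v) → ¬(u → u) = 1/2 → 1/2 = 1/2
¬((¬v ↔ v) → ¬(u → u)) = ¬1/2 = 1/2
v ∨ v = 1/2 ∨ 1/2 = 1/2
(v ∨ v) → v = 1/2 → 1/2 = 1/2
¬u = ¬1/2 = 1/2
¬¬u = ¬1/2 = 1/2
((v ∨ v) → v) ∨ ¬¬u = 1/2 ∨ 1/2 = 1/2
¬(((v ∨ v) → v) ∨ ¬¬u) = ¬1/2 = 1/2
u ↔ v = 1/2 ↔ 1/2 = 1/2
(u ↔ v) ↔ u = 1/2 ↔ 1/2 = 1/2
¬(((v ∨ v) → v) ∨ ¬¬u) ↔ ((u ↔ v) ↔ u) = 1/2 ↔ 1/2 = 1/2
¬((¬v ↔ v) → ¬(u → u)) → (¬(((v ∨ v) → v) ∨ ¬¬u) ↔ ((u ↔ v) ↔ u)) = 1/2 → 1/2 = 1/2

1/2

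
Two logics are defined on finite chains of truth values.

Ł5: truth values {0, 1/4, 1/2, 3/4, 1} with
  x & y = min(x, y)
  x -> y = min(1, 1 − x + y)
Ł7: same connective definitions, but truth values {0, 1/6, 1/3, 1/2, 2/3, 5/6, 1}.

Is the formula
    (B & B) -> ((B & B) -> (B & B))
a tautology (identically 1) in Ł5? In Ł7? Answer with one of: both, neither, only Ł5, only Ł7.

In Ł5: every assignment gives 1 — tautology.
In Ł7: every assignment gives 1 — tautology.

both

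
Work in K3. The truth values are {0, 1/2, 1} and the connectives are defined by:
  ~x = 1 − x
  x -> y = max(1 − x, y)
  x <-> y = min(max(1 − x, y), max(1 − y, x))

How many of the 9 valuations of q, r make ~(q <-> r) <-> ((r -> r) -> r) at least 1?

2

q = 0, r = 0 ↦ 1  ≥
q = 0, r = 1/2 ↦ 1/2  <
q = 0, r = 1 ↦ 1  ≥
q = 1/2, r = 0 ↦ 1/2  <
q = 1/2, r = 1/2 ↦ 1/2  <
q = 1/2, r = 1 ↦ 1/2  <
q = 1, r = 0 ↦ 0  <
q = 1, r = 1/2 ↦ 1/2  <
q = 1, r = 1 ↦ 0  <
So 2 of the 9 assignments meet the threshold.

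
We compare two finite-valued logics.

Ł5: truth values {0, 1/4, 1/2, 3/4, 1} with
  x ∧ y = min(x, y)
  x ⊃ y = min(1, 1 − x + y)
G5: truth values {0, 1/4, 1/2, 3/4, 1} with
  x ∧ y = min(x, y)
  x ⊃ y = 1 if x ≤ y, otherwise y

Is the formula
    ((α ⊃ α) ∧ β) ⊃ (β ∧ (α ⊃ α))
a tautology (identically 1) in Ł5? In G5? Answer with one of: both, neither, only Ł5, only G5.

both

In Ł5: every assignment gives 1 — tautology.
In G5: every assignment gives 1 — tautology.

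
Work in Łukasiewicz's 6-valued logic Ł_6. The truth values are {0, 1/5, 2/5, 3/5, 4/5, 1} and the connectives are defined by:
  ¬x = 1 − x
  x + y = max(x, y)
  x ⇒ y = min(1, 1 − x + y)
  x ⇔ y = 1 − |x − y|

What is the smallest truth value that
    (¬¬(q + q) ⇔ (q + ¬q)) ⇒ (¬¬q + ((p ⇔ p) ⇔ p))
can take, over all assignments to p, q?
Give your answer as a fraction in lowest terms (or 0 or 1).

3/5

Take p = 0, q = 2/5:
q + q = 2/5 + 2/5 = 2/5
¬(q + q) = ¬2/5 = 3/5
¬¬(q + q) = ¬3/5 = 2/5
¬q = ¬2/5 = 3/5
q + ¬q = 2/5 + 3/5 = 3/5
¬¬(q + q) ⇔ (q + ¬q) = 2/5 ⇔ 3/5 = 4/5
¬q = ¬2/5 = 3/5
¬¬q = ¬3/5 = 2/5
p ⇔ p = 0 ⇔ 0 = 1
(p ⇔ p) ⇔ p = 1 ⇔ 0 = 0
¬¬q + ((p ⇔ p) ⇔ p) = 2/5 + 0 = 2/5
(¬¬(q + q) ⇔ (q + ¬q)) ⇒ (¬¬q + ((p ⇔ p) ⇔ p)) = 4/5 ⇒ 2/5 = 3/5
No assignment yields a value below 3/5, so this is the minimum.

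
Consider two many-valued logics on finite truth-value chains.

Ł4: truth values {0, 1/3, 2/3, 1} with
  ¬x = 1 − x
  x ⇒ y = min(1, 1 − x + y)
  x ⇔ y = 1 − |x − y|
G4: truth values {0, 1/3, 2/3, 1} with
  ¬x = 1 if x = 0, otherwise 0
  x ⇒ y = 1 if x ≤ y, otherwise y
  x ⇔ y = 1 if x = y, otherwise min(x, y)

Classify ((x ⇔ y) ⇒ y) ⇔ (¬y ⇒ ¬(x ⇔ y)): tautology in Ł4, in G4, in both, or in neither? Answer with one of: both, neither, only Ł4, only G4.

only Ł4

In Ł4: every assignment gives 1 — tautology.
In G4: at x = 1/3, y = 1/3 the value is 1/3 — not a tautology.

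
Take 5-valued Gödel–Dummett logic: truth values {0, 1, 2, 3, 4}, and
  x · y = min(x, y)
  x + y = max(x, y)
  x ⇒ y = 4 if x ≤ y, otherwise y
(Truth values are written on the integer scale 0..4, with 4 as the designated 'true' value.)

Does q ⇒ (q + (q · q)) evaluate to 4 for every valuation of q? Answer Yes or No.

Yes

q = 0 ↦ 4
q = 1 ↦ 4
q = 2 ↦ 4
q = 3 ↦ 4
q = 4 ↦ 4
Every assignment gives a value ≥ 4.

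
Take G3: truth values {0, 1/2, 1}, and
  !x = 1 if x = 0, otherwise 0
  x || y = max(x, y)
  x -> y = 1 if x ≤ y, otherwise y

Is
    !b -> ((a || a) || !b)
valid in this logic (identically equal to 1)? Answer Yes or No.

a = 0, b = 0 ↦ 1
a = 0, b = 1/2 ↦ 1
a = 0, b = 1 ↦ 1
a = 1/2, b = 0 ↦ 1
a = 1/2, b = 1/2 ↦ 1
a = 1/2, b = 1 ↦ 1
a = 1, b = 0 ↦ 1
a = 1, b = 1/2 ↦ 1
a = 1, b = 1 ↦ 1
Every assignment gives a value ≥ 1.

Yes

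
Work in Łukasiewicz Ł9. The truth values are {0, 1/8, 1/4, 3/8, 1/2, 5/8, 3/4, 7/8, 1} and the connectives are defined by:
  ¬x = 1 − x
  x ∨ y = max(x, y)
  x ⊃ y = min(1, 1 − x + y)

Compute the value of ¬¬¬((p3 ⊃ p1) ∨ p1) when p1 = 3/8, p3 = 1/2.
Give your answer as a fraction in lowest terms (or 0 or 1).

p3 ⊃ p1 = 1/2 ⊃ 3/8 = 7/8
(p3 ⊃ p1) ∨ p1 = 7/8 ∨ 3/8 = 7/8
¬((p3 ⊃ p1) ∨ p1) = ¬7/8 = 1/8
¬¬((p3 ⊃ p1) ∨ p1) = ¬1/8 = 7/8
¬¬¬((p3 ⊃ p1) ∨ p1) = ¬7/8 = 1/8

1/8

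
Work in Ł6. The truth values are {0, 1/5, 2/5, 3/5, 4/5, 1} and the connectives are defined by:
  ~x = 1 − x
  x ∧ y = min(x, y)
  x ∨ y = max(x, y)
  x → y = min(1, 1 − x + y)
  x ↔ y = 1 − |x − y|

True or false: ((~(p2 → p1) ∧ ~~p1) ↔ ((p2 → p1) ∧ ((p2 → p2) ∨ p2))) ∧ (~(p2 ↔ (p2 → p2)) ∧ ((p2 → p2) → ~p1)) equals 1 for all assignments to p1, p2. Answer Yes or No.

No

Counterexample: take p1 = 0, p2 = 0.
p2 → p1 = 0 → 0 = 1
~(p2 → p1) = ~1 = 0
~p1 = ~0 = 1
~~p1 = ~1 = 0
~(p2 → p1) ∧ ~~p1 = 0 ∧ 0 = 0
p2 → p1 = 0 → 0 = 1
p2 → p2 = 0 → 0 = 1
(p2 → p2) ∨ p2 = 1 ∨ 0 = 1
(p2 → p1) ∧ ((p2 → p2) ∨ p2) = 1 ∧ 1 = 1
(~(p2 → p1) ∧ ~~p1) ↔ ((p2 → p1) ∧ ((p2 → p2) ∨ p2)) = 0 ↔ 1 = 0
p2 → p2 = 0 → 0 = 1
p2 ↔ (p2 → p2) = 0 ↔ 1 = 0
~(p2 ↔ (p2 → p2)) = ~0 = 1
p2 → p2 = 0 → 0 = 1
~p1 = ~0 = 1
(p2 → p2) → ~p1 = 1 → 1 = 1
~(p2 ↔ (p2 → p2)) ∧ ((p2 → p2) → ~p1) = 1 ∧ 1 = 1
((~(p2 → p1) ∧ ~~p1) ↔ ((p2 → p1) ∧ ((p2 → p2) ∨ p2))) ∧ (~(p2 ↔ (p2 → p2)) ∧ ((p2 → p2) → ~p1)) = 0 ∧ 1 = 0
This gives 0 ≠ 1.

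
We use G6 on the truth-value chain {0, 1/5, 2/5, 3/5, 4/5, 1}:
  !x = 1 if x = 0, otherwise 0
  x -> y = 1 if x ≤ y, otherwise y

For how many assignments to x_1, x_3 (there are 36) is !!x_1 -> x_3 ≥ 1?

value 1: 11 assignments (counts)
value 4/5: 5 assignments
value 3/5: 5 assignments
value 2/5: 5 assignments
value 1/5: 5 assignments
value 0: 5 assignments
So 11 of the 36 assignments meet the threshold.

11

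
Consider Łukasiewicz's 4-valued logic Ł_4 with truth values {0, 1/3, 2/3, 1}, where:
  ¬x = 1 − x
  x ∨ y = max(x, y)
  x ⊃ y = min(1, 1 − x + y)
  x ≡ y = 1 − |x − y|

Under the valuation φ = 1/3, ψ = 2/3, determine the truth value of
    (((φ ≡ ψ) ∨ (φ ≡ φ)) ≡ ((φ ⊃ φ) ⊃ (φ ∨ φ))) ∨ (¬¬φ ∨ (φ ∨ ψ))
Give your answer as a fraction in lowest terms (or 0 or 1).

φ ≡ ψ = 1/3 ≡ 2/3 = 2/3
φ ≡ φ = 1/3 ≡ 1/3 = 1
(φ ≡ ψ) ∨ (φ ≡ φ) = 2/3 ∨ 1 = 1
φ ⊃ φ = 1/3 ⊃ 1/3 = 1
φ ∨ φ = 1/3 ∨ 1/3 = 1/3
(φ ⊃ φ) ⊃ (φ ∨ φ) = 1 ⊃ 1/3 = 1/3
((φ ≡ ψ) ∨ (φ ≡ φ)) ≡ ((φ ⊃ φ) ⊃ (φ ∨ φ)) = 1 ≡ 1/3 = 1/3
¬φ = ¬1/3 = 2/3
¬¬φ = ¬2/3 = 1/3
φ ∨ ψ = 1/3 ∨ 2/3 = 2/3
¬¬φ ∨ (φ ∨ ψ) = 1/3 ∨ 2/3 = 2/3
(((φ ≡ ψ) ∨ (φ ≡ φ)) ≡ ((φ ⊃ φ) ⊃ (φ ∨ φ))) ∨ (¬¬φ ∨ (φ ∨ ψ)) = 1/3 ∨ 2/3 = 2/3

2/3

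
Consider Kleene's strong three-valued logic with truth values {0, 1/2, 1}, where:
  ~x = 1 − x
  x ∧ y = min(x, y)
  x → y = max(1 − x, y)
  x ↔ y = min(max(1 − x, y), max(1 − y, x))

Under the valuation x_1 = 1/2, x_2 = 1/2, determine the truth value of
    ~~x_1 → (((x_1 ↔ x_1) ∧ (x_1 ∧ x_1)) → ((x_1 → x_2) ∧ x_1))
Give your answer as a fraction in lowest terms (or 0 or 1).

~x_1 = ~1/2 = 1/2
~~x_1 = ~1/2 = 1/2
x_1 ↔ x_1 = 1/2 ↔ 1/2 = 1/2
x_1 ∧ x_1 = 1/2 ∧ 1/2 = 1/2
(x_1 ↔ x_1) ∧ (x_1 ∧ x_1) = 1/2 ∧ 1/2 = 1/2
x_1 → x_2 = 1/2 → 1/2 = 1/2
(x_1 → x_2) ∧ x_1 = 1/2 ∧ 1/2 = 1/2
((x_1 ↔ x_1) ∧ (x_1 ∧ x_1)) → ((x_1 → x_2) ∧ x_1) = 1/2 → 1/2 = 1/2
~~x_1 → (((x_1 ↔ x_1) ∧ (x_1 ∧ x_1)) → ((x_1 → x_2) ∧ x_1)) = 1/2 → 1/2 = 1/2

1/2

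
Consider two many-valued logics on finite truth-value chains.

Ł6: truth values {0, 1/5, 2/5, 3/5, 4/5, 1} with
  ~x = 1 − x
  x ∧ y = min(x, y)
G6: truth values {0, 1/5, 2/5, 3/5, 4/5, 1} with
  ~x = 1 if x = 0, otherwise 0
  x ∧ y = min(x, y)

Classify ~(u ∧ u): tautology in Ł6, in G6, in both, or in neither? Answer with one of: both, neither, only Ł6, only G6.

neither

In Ł6: at u = 1/5 the value is 4/5 — not a tautology.
In G6: at u = 1/5 the value is 0 — not a tautology.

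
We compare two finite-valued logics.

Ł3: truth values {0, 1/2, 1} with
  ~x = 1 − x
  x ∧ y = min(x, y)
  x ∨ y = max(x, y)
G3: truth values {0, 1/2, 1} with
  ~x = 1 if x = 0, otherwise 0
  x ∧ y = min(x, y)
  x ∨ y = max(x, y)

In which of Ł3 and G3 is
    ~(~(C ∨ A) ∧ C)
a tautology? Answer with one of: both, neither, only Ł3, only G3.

only G3

In Ł3: at A = 0, C = 1/2 the value is 1/2 — not a tautology.
In G3: every assignment gives 1 — tautology.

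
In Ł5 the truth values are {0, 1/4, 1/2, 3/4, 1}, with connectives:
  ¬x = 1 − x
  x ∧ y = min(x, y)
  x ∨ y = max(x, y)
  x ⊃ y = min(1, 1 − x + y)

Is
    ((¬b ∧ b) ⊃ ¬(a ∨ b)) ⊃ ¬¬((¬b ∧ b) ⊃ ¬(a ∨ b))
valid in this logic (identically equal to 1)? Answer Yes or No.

At a = 1, b = 1/2, for instance:
¬b = ¬1/2 = 1/2
¬b ∧ b = 1/2 ∧ 1/2 = 1/2
a ∨ b = 1 ∨ 1/2 = 1
¬(a ∨ b) = ¬1 = 0
(¬b ∧ b) ⊃ ¬(a ∨ b) = 1/2 ⊃ 0 = 1/2
¬((¬b ∧ b) ⊃ ¬(a ∨ b)) = ¬1/2 = 1/2
¬¬((¬b ∧ b) ⊃ ¬(a ∨ b)) = ¬1/2 = 1/2
((¬b ∧ b) ⊃ ¬(a ∨ b)) ⊃ ¬¬((¬b ∧ b) ⊃ ¬(a ∨ b)) = 1/2 ⊃ 1/2 = 1
and checking the remaining 24 assignments likewise gives ≥ 1 in every case.

Yes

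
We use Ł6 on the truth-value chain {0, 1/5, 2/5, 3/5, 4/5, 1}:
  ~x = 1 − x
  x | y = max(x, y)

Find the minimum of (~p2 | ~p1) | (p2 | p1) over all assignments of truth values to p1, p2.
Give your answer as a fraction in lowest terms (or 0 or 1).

3/5

Take p1 = 2/5, p2 = 2/5:
~p2 = ~2/5 = 3/5
~p1 = ~2/5 = 3/5
~p2 | ~p1 = 3/5 | 3/5 = 3/5
p2 | p1 = 2/5 | 2/5 = 2/5
(~p2 | ~p1) | (p2 | p1) = 3/5 | 2/5 = 3/5
No assignment yields a value below 3/5, so this is the minimum.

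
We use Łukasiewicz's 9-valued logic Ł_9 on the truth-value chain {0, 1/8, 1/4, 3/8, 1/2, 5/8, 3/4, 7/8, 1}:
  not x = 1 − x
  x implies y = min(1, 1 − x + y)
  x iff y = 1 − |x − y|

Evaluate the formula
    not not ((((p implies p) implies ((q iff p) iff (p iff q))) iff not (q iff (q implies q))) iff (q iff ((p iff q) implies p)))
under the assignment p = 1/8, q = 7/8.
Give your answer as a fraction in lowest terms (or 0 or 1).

1/8

p implies p = 1/8 implies 1/8 = 1
q iff p = 7/8 iff 1/8 = 1/4
p iff q = 1/8 iff 7/8 = 1/4
(q iff p) iff (p iff q) = 1/4 iff 1/4 = 1
(p implies p) implies ((q iff p) iff (p iff q)) = 1 implies 1 = 1
q implies q = 7/8 implies 7/8 = 1
q iff (q implies q) = 7/8 iff 1 = 7/8
not (q iff (q implies q)) = not 7/8 = 1/8
((p implies p) implies ((q iff p) iff (p iff q))) iff not (q iff (q implies q)) = 1 iff 1/8 = 1/8
p iff q = 1/8 iff 7/8 = 1/4
(p iff q) implies p = 1/4 implies 1/8 = 7/8
q iff ((p iff q) implies p) = 7/8 iff 7/8 = 1
(((p implies p) implies ((q iff p) iff (p iff q))) iff not (q iff (q implies q))) iff (q iff ((p iff q) implies p)) = 1/8 iff 1 = 1/8
not ((((p implies p) implies ((q iff p) iff (p iff q))) iff not (q iff (q implies q))) iff (q iff ((p iff q) implies p))) = not 1/8 = 7/8
not not ((((p implies p) implies ((q iff p) iff (p iff q))) iff not (q iff (q implies q))) iff (q iff ((p iff q) implies p))) = not 7/8 = 1/8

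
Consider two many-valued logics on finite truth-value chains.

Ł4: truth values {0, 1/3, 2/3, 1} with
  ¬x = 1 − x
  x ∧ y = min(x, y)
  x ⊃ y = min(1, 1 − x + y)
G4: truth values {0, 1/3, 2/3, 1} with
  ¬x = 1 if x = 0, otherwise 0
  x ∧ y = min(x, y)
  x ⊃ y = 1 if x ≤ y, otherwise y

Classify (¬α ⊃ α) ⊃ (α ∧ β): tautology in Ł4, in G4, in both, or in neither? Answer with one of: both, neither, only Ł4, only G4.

In Ł4: at α = 1/3, β = 0 the value is 1/3 — not a tautology.
In G4: at α = 1/3, β = 0 the value is 0 — not a tautology.

neither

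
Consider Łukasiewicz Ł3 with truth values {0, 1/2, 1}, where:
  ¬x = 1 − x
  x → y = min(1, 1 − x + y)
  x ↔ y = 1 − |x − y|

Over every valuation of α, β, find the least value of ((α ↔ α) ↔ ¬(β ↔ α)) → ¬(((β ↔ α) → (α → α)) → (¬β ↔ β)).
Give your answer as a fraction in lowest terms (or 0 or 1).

Take α = 0, β = 1/2:
α ↔ α = 0 ↔ 0 = 1
β ↔ α = 1/2 ↔ 0 = 1/2
¬(β ↔ α) = ¬1/2 = 1/2
(α ↔ α) ↔ ¬(β ↔ α) = 1 ↔ 1/2 = 1/2
β ↔ α = 1/2 ↔ 0 = 1/2
α → α = 0 → 0 = 1
(β ↔ α) → (α → α) = 1/2 → 1 = 1
¬β = ¬1/2 = 1/2
¬β ↔ β = 1/2 ↔ 1/2 = 1
((β ↔ α) → (α → α)) → (¬β ↔ β) = 1 → 1 = 1
¬(((β ↔ α) → (α → α)) → (¬β ↔ β)) = ¬1 = 0
((α ↔ α) ↔ ¬(β ↔ α)) → ¬(((β ↔ α) → (α → α)) → (¬β ↔ β)) = 1/2 → 0 = 1/2
No assignment yields a value below 1/2, so this is the minimum.

1/2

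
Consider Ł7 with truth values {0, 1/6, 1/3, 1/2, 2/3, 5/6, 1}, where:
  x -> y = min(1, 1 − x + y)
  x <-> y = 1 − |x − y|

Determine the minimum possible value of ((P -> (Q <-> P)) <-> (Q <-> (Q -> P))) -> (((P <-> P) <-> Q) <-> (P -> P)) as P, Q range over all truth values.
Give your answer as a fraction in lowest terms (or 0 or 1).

0

Take P = 1, Q = 0:
Q <-> P = 0 <-> 1 = 0
P -> (Q <-> P) = 1 -> 0 = 0
Q -> P = 0 -> 1 = 1
Q <-> (Q -> P) = 0 <-> 1 = 0
(P -> (Q <-> P)) <-> (Q <-> (Q -> P)) = 0 <-> 0 = 1
P <-> P = 1 <-> 1 = 1
(P <-> P) <-> Q = 1 <-> 0 = 0
P -> P = 1 -> 1 = 1
((P <-> P) <-> Q) <-> (P -> P) = 0 <-> 1 = 0
((P -> (Q <-> P)) <-> (Q <-> (Q -> P))) -> (((P <-> P) <-> Q) <-> (P -> P)) = 1 -> 0 = 0
No assignment yields a value below 0, so this is the minimum.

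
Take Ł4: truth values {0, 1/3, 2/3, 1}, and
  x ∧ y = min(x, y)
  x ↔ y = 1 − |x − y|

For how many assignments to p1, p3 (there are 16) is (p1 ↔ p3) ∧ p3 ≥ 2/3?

5

p1 = 0, p3 = 0 ↦ 0  <
p1 = 0, p3 = 1/3 ↦ 1/3  <
p1 = 0, p3 = 2/3 ↦ 1/3  <
p1 = 0, p3 = 1 ↦ 0  <
p1 = 1/3, p3 = 0 ↦ 0  <
p1 = 1/3, p3 = 1/3 ↦ 1/3  <
p1 = 1/3, p3 = 2/3 ↦ 2/3  ≥
p1 = 1/3, p3 = 1 ↦ 1/3  <
p1 = 2/3, p3 = 0 ↦ 0  <
p1 = 2/3, p3 = 1/3 ↦ 1/3  <
p1 = 2/3, p3 = 2/3 ↦ 2/3  ≥
p1 = 2/3, p3 = 1 ↦ 2/3  ≥
p1 = 1, p3 = 0 ↦ 0  <
p1 = 1, p3 = 1/3 ↦ 1/3  <
p1 = 1, p3 = 2/3 ↦ 2/3  ≥
p1 = 1, p3 = 1 ↦ 1  ≥
So 5 of the 16 assignments meet the threshold.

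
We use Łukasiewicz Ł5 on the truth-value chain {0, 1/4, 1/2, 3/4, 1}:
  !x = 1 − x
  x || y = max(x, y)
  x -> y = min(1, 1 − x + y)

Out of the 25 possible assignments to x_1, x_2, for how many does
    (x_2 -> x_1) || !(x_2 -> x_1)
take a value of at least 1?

16

value 1: 16 assignments (counts)
value 3/4: 6 assignments
value 1/2: 3 assignments
So 16 of the 25 assignments meet the threshold.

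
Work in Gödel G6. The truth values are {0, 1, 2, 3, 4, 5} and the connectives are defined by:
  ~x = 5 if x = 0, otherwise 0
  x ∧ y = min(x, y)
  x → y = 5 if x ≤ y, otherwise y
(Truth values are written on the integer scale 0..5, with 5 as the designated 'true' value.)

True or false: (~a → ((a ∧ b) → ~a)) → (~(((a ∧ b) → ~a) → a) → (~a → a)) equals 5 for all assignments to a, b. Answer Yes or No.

No

Counterexample: take a = 0, b = 0.
~a = ~0 = 5
a ∧ b = 0 ∧ 0 = 0
~a = ~0 = 5
(a ∧ b) → ~a = 0 → 5 = 5
~a → ((a ∧ b) → ~a) = 5 → 5 = 5
a ∧ b = 0 ∧ 0 = 0
~a = ~0 = 5
(a ∧ b) → ~a = 0 → 5 = 5
((a ∧ b) → ~a) → a = 5 → 0 = 0
~(((a ∧ b) → ~a) → a) = ~0 = 5
~a = ~0 = 5
~a → a = 5 → 0 = 0
~(((a ∧ b) → ~a) → a) → (~a → a) = 5 → 0 = 0
(~a → ((a ∧ b) → ~a)) → (~(((a ∧ b) → ~a) → a) → (~a → a)) = 5 → 0 = 0
This gives 0 ≠ 5.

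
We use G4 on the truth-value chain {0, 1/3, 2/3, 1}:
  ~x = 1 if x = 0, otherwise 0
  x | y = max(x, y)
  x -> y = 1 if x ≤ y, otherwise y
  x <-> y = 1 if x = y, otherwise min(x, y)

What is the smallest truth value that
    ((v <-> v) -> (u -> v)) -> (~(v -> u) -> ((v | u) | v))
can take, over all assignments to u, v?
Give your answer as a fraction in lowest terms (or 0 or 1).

Take u = 0, v = 1/3:
v <-> v = 1/3 <-> 1/3 = 1
u -> v = 0 -> 1/3 = 1
(v <-> v) -> (u -> v) = 1 -> 1 = 1
v -> u = 1/3 -> 0 = 0
~(v -> u) = ~0 = 1
v | u = 1/3 | 0 = 1/3
(v | u) | v = 1/3 | 1/3 = 1/3
~(v -> u) -> ((v | u) | v) = 1 -> 1/3 = 1/3
((v <-> v) -> (u -> v)) -> (~(v -> u) -> ((v | u) | v)) = 1 -> 1/3 = 1/3
No assignment yields a value below 1/3, so this is the minimum.

1/3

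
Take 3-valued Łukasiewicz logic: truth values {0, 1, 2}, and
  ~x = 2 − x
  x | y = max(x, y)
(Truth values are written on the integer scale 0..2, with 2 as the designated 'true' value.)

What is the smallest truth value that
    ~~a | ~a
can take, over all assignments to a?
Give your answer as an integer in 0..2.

1

Take a = 1:
~a = ~1 = 1
~~a = ~1 = 1
~a = ~1 = 1
~~a | ~a = 1 | 1 = 1
No assignment yields a value below 1, so this is the minimum.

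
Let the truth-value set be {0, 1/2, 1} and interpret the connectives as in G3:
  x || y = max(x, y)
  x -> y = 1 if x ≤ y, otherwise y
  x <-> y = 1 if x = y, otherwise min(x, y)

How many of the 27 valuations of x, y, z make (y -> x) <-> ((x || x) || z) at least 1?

value 1: 16 assignments (counts)
value 1/2: 6 assignments
value 0: 5 assignments
So 16 of the 27 assignments meet the threshold.

16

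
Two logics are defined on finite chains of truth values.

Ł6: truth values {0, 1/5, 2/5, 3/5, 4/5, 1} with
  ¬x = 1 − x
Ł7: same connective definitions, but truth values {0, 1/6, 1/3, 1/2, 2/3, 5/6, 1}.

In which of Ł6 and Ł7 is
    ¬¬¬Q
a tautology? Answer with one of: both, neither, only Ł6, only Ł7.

In Ł6: at Q = 1/5 the value is 4/5 — not a tautology.
In Ł7: at Q = 1/6 the value is 5/6 — not a tautology.

neither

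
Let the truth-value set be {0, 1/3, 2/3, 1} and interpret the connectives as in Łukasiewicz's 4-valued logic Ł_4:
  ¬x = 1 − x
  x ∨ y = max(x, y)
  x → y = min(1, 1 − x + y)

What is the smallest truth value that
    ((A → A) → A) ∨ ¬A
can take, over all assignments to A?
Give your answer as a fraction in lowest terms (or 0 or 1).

Take A = 1/3:
A → A = 1/3 → 1/3 = 1
(A → A) → A = 1 → 1/3 = 1/3
¬A = ¬1/3 = 2/3
((A → A) → A) ∨ ¬A = 1/3 ∨ 2/3 = 2/3
No assignment yields a value below 2/3, so this is the minimum.

2/3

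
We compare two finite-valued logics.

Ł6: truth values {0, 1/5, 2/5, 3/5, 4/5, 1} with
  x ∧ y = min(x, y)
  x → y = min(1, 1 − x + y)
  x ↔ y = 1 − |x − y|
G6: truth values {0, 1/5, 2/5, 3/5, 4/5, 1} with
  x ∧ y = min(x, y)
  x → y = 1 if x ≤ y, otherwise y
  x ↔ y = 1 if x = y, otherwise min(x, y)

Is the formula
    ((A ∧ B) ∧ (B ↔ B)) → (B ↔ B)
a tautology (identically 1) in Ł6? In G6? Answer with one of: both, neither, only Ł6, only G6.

both

In Ł6: every assignment gives 1 — tautology.
In G6: every assignment gives 1 — tautology.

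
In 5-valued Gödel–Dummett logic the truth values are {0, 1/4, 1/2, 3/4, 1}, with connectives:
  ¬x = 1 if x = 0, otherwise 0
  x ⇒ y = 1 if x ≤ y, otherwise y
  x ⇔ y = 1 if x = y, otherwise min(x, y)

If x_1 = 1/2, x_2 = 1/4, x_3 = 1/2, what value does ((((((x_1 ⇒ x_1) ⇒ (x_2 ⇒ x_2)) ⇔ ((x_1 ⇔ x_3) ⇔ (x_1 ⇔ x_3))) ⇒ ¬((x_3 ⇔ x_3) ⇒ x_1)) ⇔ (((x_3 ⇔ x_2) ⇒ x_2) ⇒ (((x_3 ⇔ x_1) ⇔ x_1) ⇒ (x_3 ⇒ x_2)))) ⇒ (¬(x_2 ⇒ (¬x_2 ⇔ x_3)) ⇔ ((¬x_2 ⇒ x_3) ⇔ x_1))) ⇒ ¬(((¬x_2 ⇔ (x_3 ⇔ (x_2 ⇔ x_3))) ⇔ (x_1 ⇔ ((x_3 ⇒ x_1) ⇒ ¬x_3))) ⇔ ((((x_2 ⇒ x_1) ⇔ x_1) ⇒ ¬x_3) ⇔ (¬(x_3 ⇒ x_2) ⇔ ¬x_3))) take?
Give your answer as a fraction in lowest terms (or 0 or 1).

x_1 ⇒ x_1 = 1/2 ⇒ 1/2 = 1
x_2 ⇒ x_2 = 1/4 ⇒ 1/4 = 1
(x_1 ⇒ x_1) ⇒ (x_2 ⇒ x_2) = 1 ⇒ 1 = 1
x_1 ⇔ x_3 = 1/2 ⇔ 1/2 = 1
x_1 ⇔ x_3 = 1/2 ⇔ 1/2 = 1
(x_1 ⇔ x_3) ⇔ (x_1 ⇔ x_3) = 1 ⇔ 1 = 1
((x_1 ⇒ x_1) ⇒ (x_2 ⇒ x_2)) ⇔ ((x_1 ⇔ x_3) ⇔ (x_1 ⇔ x_3)) = 1 ⇔ 1 = 1
x_3 ⇔ x_3 = 1/2 ⇔ 1/2 = 1
(x_3 ⇔ x_3) ⇒ x_1 = 1 ⇒ 1/2 = 1/2
¬((x_3 ⇔ x_3) ⇒ x_1) = ¬1/2 = 0
(((x_1 ⇒ x_1) ⇒ (x_2 ⇒ x_2)) ⇔ ((x_1 ⇔ x_3) ⇔ (x_1 ⇔ x_3))) ⇒ ¬((x_3 ⇔ x_3) ⇒ x_1) = 1 ⇒ 0 = 0
x_3 ⇔ x_2 = 1/2 ⇔ 1/4 = 1/4
(x_3 ⇔ x_2) ⇒ x_2 = 1/4 ⇒ 1/4 = 1
x_3 ⇔ x_1 = 1/2 ⇔ 1/2 = 1
(x_3 ⇔ x_1) ⇔ x_1 = 1 ⇔ 1/2 = 1/2
x_3 ⇒ x_2 = 1/2 ⇒ 1/4 = 1/4
((x_3 ⇔ x_1) ⇔ x_1) ⇒ (x_3 ⇒ x_2) = 1/2 ⇒ 1/4 = 1/4
((x_3 ⇔ x_2) ⇒ x_2) ⇒ (((x_3 ⇔ x_1) ⇔ x_1) ⇒ (x_3 ⇒ x_2)) = 1 ⇒ 1/4 = 1/4
((((x_1 ⇒ x_1) ⇒ (x_2 ⇒ x_2)) ⇔ ((x_1 ⇔ x_3) ⇔ (x_1 ⇔ x_3))) ⇒ ¬((x_3 ⇔ x_3) ⇒ x_1)) ⇔ (((x_3 ⇔ x_2) ⇒ x_2) ⇒ (((x_3 ⇔ x_1) ⇔ x_1) ⇒ (x_3 ⇒ x_2))) = 0 ⇔ 1/4 = 0
¬x_2 = ¬1/4 = 0
¬x_2 ⇔ x_3 = 0 ⇔ 1/2 = 0
x_2 ⇒ (¬x_2 ⇔ x_3) = 1/4 ⇒ 0 = 0
¬(x_2 ⇒ (¬x_2 ⇔ x_3)) = ¬0 = 1
¬x_2 = ¬1/4 = 0
¬x_2 ⇒ x_3 = 0 ⇒ 1/2 = 1
(¬x_2 ⇒ x_3) ⇔ x_1 = 1 ⇔ 1/2 = 1/2
¬(x_2 ⇒ (¬x_2 ⇔ x_3)) ⇔ ((¬x_2 ⇒ x_3) ⇔ x_1) = 1 ⇔ 1/2 = 1/2
(((((x_1 ⇒ x_1) ⇒ (x_2 ⇒ x_2)) ⇔ ((x_1 ⇔ x_3) ⇔ (x_1 ⇔ x_3))) ⇒ ¬((x_3 ⇔ x_3) ⇒ x_1)) ⇔ (((x_3 ⇔ x_2) ⇒ x_2) ⇒ (((x_3 ⇔ x_1) ⇔ x_1) ⇒ (x_3 ⇒ x_2)))) ⇒ (¬(x_2 ⇒ (¬x_2 ⇔ x_3)) ⇔ ((¬x_2 ⇒ x_3) ⇔ x_1)) = 0 ⇒ 1/2 = 1
¬x_2 = ¬1/4 = 0
x_2 ⇔ x_3 = 1/4 ⇔ 1/2 = 1/4
x_3 ⇔ (x_2 ⇔ x_3) = 1/2 ⇔ 1/4 = 1/4
¬x_2 ⇔ (x_3 ⇔ (x_2 ⇔ x_3)) = 0 ⇔ 1/4 = 0
x_3 ⇒ x_1 = 1/2 ⇒ 1/2 = 1
¬x_3 = ¬1/2 = 0
(x_3 ⇒ x_1) ⇒ ¬x_3 = 1 ⇒ 0 = 0
x_1 ⇔ ((x_3 ⇒ x_1) ⇒ ¬x_3) = 1/2 ⇔ 0 = 0
(¬x_2 ⇔ (x_3 ⇔ (x_2 ⇔ x_3))) ⇔ (x_1 ⇔ ((x_3 ⇒ x_1) ⇒ ¬x_3)) = 0 ⇔ 0 = 1
x_2 ⇒ x_1 = 1/4 ⇒ 1/2 = 1
(x_2 ⇒ x_1) ⇔ x_1 = 1 ⇔ 1/2 = 1/2
¬x_3 = ¬1/2 = 0
((x_2 ⇒ x_1) ⇔ x_1) ⇒ ¬x_3 = 1/2 ⇒ 0 = 0
x_3 ⇒ x_2 = 1/2 ⇒ 1/4 = 1/4
¬(x_3 ⇒ x_2) = ¬1/4 = 0
¬x_3 = ¬1/2 = 0
¬(x_3 ⇒ x_2) ⇔ ¬x_3 = 0 ⇔ 0 = 1
(((x_2 ⇒ x_1) ⇔ x_1) ⇒ ¬x_3) ⇔ (¬(x_3 ⇒ x_2) ⇔ ¬x_3) = 0 ⇔ 1 = 0
((¬x_2 ⇔ (x_3 ⇔ (x_2 ⇔ x_3))) ⇔ (x_1 ⇔ ((x_3 ⇒ x_1) ⇒ ¬x_3))) ⇔ ((((x_2 ⇒ x_1) ⇔ x_1) ⇒ ¬x_3) ⇔ (¬(x_3 ⇒ x_2) ⇔ ¬x_3)) = 1 ⇔ 0 = 0
¬(((¬x_2 ⇔ (x_3 ⇔ (x_2 ⇔ x_3))) ⇔ (x_1 ⇔ ((x_3 ⇒ x_1) ⇒ ¬x_3))) ⇔ ((((x_2 ⇒ x_1) ⇔ x_1) ⇒ ¬x_3) ⇔ (¬(x_3 ⇒ x_2) ⇔ ¬x_3))) = ¬0 = 1
((((((x_1 ⇒ x_1) ⇒ (x_2 ⇒ x_2)) ⇔ ((x_1 ⇔ x_3) ⇔ (x_1 ⇔ x_3))) ⇒ ¬((x_3 ⇔ x_3) ⇒ x_1)) ⇔ (((x_3 ⇔ x_2) ⇒ x_2) ⇒ (((x_3 ⇔ x_1) ⇔ x_1) ⇒ (x_3 ⇒ x_2)))) ⇒ (¬(x_2 ⇒ (¬x_2 ⇔ x_3)) ⇔ ((¬x_2 ⇒ x_3) ⇔ x_1))) ⇒ ¬(((¬x_2 ⇔ (x_3 ⇔ (x_2 ⇔ x_3))) ⇔ (x_1 ⇔ ((x_3 ⇒ x_1) ⇒ ¬x_3))) ⇔ ((((x_2 ⇒ x_1) ⇔ x_1) ⇒ ¬x_3) ⇔ (¬(x_3 ⇒ x_2) ⇔ ¬x_3))) = 1 ⇒ 1 = 1

1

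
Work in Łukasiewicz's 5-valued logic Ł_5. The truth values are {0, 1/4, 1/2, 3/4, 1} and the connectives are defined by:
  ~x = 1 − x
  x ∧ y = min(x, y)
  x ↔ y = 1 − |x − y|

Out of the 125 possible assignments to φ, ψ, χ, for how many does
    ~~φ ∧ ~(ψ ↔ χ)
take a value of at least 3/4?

12

value 1: 2 assignments (counts)
value 3/4: 10 assignments (counts)
value 1/2: 24 assignments
value 1/4: 44 assignments
value 0: 45 assignments
So 12 of the 125 assignments meet the threshold.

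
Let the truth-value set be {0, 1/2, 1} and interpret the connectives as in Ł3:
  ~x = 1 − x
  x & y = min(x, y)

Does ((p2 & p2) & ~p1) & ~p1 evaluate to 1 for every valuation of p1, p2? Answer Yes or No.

No

Counterexample: take p1 = 0, p2 = 0.
p2 & p2 = 0 & 0 = 0
~p1 = ~0 = 1
(p2 & p2) & ~p1 = 0 & 1 = 0
~p1 = ~0 = 1
((p2 & p2) & ~p1) & ~p1 = 0 & 1 = 0
This gives 0 ≠ 1.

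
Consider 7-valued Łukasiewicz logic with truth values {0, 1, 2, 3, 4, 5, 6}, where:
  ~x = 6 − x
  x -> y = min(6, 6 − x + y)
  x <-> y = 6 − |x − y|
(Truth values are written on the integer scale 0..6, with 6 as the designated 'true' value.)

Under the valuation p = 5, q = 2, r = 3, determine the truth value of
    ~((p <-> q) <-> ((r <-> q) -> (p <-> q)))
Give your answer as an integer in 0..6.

1

p <-> q = 5 <-> 2 = 3
r <-> q = 3 <-> 2 = 5
p <-> q = 5 <-> 2 = 3
(r <-> q) -> (p <-> q) = 5 -> 3 = 4
(p <-> q) <-> ((r <-> q) -> (p <-> q)) = 3 <-> 4 = 5
~((p <-> q) <-> ((r <-> q) -> (p <-> q))) = ~5 = 1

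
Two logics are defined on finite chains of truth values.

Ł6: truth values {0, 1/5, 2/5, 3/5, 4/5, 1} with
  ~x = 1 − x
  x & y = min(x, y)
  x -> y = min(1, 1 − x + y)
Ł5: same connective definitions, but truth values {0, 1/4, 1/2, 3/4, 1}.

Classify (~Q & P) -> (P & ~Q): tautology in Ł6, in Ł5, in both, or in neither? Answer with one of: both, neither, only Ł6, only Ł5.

In Ł6: every assignment gives 1 — tautology.
In Ł5: every assignment gives 1 — tautology.

both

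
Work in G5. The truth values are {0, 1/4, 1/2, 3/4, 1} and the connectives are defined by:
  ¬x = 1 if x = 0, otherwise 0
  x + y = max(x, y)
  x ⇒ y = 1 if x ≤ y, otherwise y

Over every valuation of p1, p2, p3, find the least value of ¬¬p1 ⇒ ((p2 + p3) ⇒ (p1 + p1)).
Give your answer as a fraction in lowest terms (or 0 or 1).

Take p1 = 1/4, p2 = 0, p3 = 1/2:
¬p1 = ¬1/4 = 0
¬¬p1 = ¬0 = 1
p2 + p3 = 0 + 1/2 = 1/2
p1 + p1 = 1/4 + 1/4 = 1/4
(p2 + p3) ⇒ (p1 + p1) = 1/2 ⇒ 1/4 = 1/4
¬¬p1 ⇒ ((p2 + p3) ⇒ (p1 + p1)) = 1 ⇒ 1/4 = 1/4
No assignment yields a value below 1/4, so this is the minimum.

1/4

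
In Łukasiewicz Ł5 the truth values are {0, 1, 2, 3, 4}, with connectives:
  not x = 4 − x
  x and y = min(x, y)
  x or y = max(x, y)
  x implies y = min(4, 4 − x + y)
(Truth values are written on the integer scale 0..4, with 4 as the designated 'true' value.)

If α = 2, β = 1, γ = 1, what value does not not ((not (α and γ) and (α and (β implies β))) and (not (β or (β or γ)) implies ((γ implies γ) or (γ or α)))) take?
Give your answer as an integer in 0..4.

α and γ = 2 and 1 = 1
not (α and γ) = not 1 = 3
β implies β = 1 implies 1 = 4
α and (β implies β) = 2 and 4 = 2
not (α and γ) and (α and (β implies β)) = 3 and 2 = 2
β or γ = 1 or 1 = 1
β or (β or γ) = 1 or 1 = 1
not (β or (β or γ)) = not 1 = 3
γ implies γ = 1 implies 1 = 4
γ or α = 1 or 2 = 2
(γ implies γ) or (γ or α) = 4 or 2 = 4
not (β or (β or γ)) implies ((γ implies γ) or (γ or α)) = 3 implies 4 = 4
(not (α and γ) and (α and (β implies β))) and (not (β or (β or γ)) implies ((γ implies γ) or (γ or α))) = 2 and 4 = 2
not ((not (α and γ) and (α and (β implies β))) and (not (β or (β or γ)) implies ((γ implies γ) or (γ or α)))) = not 2 = 2
not not ((not (α and γ) and (α and (β implies β))) and (not (β or (β or γ)) implies ((γ implies γ) or (γ or α)))) = not 2 = 2

2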